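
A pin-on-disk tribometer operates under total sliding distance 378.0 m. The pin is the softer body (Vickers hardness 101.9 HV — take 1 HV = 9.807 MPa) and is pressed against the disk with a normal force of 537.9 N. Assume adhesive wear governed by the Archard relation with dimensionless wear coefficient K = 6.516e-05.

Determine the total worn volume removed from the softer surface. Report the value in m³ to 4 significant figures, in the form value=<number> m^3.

The algebra keeps full precision — intermediates are displayed rounded; rounded just once to 4 significant figures.
Convert: Hardness H = 101.9 HV × 9.807 MPa/HV = 999.3 MPa = 9.993e+08 Pa.
Collected in SI base units: W = 537.9 N, H = 9.993e+08 Pa, K = 6.516e-05.
Volume removed: V = K·W·L/H = 6.516e-05 · 537.9 · 378.0 / 9.993e+08 = 1.326e-08 m³.

value=1.326e-08 m^3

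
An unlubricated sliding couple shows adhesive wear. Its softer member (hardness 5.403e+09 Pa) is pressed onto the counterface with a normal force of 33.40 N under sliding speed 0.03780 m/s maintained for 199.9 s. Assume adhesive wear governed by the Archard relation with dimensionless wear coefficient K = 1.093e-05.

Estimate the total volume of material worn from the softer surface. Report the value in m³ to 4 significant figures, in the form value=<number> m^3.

The algebra runs at full precision, and intermediate values are shown rounded; a lone final rounding: 4 significant figures.
Sliding distance L = v·t = 0.03780 m/s × 199.9 s = 7.556 m.
Collected in SI base units: W = 33.40 N, H = 5.403e+09 Pa, K = 1.093e-05.
Wear volume V = K·W·L/H = 1.093e-05 · 33.40 · 7.556 / 5.403e+09 = 5.105e-13 m³.

value=5.105e-13 m^3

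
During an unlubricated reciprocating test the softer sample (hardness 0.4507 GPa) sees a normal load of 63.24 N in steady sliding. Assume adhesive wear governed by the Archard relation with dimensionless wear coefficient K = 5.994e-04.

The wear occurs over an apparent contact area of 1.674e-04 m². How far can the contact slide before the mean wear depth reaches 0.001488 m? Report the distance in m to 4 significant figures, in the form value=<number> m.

All arithmetic runs at full precision — quoted intermediates are rounded, and rounded once at the end, at 4 significant digits.
Convert: Hardness H = 0.4507 GPa = 4.507e+08 Pa.
Restated in SI base units: W = 63.24 N, H = 4.507e+08 Pa, K = 5.994e-04.
Wearable volume V_lim = h_lim·A = 0.001488 · 1.674e-04 = 2.491e-07 m³.
Life L = V_lim·H/(K·W) = 2.491e-07 · 4.507e+08 / (5.994e-04 · 63.24) = 2962 m.

value=2962 m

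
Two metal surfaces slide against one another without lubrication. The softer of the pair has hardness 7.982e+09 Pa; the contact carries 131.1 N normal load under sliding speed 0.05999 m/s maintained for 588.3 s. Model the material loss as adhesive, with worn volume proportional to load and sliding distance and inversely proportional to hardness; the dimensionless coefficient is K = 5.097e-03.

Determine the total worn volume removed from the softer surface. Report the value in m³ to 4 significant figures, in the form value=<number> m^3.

The intermediates are displayed rounded; every step maintains full float precision — rounded once at the end, at four significant figures.
Total distance L = v·t = 0.05999 m/s × 588.3 s = 35.29 m.
Collected in SI base units: W = 131.1 N, H = 7.982e+09 Pa, K = 5.097e-03.
By Archard's law, V = K·W·L/H = 5.097e-03 · 131.1 · 35.29 / 7.982e+09 = 2.954e-09 m³.

value=2.954e-09 m^3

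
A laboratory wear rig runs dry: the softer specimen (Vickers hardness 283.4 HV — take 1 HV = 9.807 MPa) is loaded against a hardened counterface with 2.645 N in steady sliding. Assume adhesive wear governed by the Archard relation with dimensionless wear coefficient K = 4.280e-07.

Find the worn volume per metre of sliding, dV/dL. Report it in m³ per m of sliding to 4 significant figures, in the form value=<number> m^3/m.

value=4.073e-16 m^3/m

The intermediates are printed rounded, and the computation maintains full precision, and one final rounding, at 4 significant digits.
Hardness H = 283.4 HV × 9.807 MPa/HV = 2779 MPa = 2.779e+09 Pa.
In SI base units, W = 2.645 N, H = 2.779e+09 Pa, K = 4.280e-07.
The wear rate dV/dL = K·W/H (no L dependence): 4.280e-07 · 2.645 / 2.779e+09 = 4.073e-16 m³/m.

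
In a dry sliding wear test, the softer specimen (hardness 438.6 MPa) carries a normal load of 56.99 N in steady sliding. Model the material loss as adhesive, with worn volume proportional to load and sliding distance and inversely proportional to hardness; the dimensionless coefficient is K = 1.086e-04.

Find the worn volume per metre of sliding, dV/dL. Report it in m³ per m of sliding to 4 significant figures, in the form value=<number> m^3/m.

value=1.411e-11 m^3/m

All arithmetic keeps exact precision. Intermediates are shown rounded — a lone final rounding, at 4 significant figures.
Convert: Hardness H = 438.6 MPa = 4.386e+08 Pa.
Collected in SI base units: W = 56.99 N, H = 4.386e+08 Pa, K = 1.086e-04.
The wear rate dV/dL = K·W/H, so: 1.086e-04 · 56.99 / 4.386e+08 = 1.411e-11 m³/m.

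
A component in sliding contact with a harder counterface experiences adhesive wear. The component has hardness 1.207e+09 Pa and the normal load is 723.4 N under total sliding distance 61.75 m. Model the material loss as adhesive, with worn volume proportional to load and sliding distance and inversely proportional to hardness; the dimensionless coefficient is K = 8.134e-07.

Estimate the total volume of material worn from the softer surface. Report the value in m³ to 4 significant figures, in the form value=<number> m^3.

All arithmetic runs at exact precision. Intermediates appear rounded — a single final rounding to 4 significant figures.
In SI base units, W = 723.4 N, H = 1.207e+09 Pa, K = 8.134e-07.
Volume removed: V = K·W·L/H = 8.134e-07 · 723.4 · 61.75 / 1.207e+09 = 3.010e-11 m³.

value=3.010e-11 m^3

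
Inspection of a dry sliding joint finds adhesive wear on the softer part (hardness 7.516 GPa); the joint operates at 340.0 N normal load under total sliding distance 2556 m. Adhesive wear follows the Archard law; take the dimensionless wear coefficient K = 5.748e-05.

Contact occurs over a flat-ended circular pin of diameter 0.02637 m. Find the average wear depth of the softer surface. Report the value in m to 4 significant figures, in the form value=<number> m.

value=1.217e-05 m

The intermediates are printed rounded — all working math keeps full precision; one final rounding: 4 significant digits.
Convert: Hardness H = 7.516 GPa = 7.516e+09 Pa.
Convert: Contact area A = π·d²/4 = π·(0.02637 m)²/4 = 5.461e-04 m².
In SI base units, W = 340.0 N, H = 7.516e+09 Pa, K = 5.748e-05.
Archard volume V = K·W·L/H = 5.748e-05 · 340.0 · 2556 / 7.516e+09 = 6.646e-09 m³.
Depth h = V/A = 6.646e-09 / 5.461e-04 = 1.217e-05 m.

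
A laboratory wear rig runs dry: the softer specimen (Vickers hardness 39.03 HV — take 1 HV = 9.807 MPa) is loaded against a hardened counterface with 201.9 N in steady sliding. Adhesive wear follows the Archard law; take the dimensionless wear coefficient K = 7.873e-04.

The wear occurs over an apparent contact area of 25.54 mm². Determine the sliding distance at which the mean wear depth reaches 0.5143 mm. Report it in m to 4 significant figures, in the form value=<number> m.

value=31.63 m

Every step carries exact precision — intermediates are printed rounded, and rounded just once to 4 significant figures.
Convert: Hardness H = 39.03 HV × 9.807 MPa/HV = 382.8 MPa = 3.828e+08 Pa.
Convert: Contact area A = 25.54 mm² = 2.554e-05 m².
Convert: Depth limit h_lim = 0.5143 mm = 5.143e-04 m.
In SI base units: W = 201.9 N, H = 3.828e+08 Pa, K = 7.873e-04.
Limit volume V_lim = h_lim·A = 5.143e-04 · 2.554e-05 = 1.314e-08 m³.
Sliding life L = V_lim·H/(K·W) = 1.314e-08 · 3.828e+08 / (7.873e-04 · 201.9) = 31.63 m.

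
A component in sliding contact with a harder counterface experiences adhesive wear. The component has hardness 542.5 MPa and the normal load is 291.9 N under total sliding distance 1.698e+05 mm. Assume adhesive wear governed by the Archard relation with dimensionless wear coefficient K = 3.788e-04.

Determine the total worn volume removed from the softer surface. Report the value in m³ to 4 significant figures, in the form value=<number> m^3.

value=3.461e-08 m^3

All arithmetic keeps exact precision; the intermediates appear rounded. Rounded once at the end to four significant digits.
Sliding distance L = 1.698e+05 mm = 169.8 m.
Hardness H = 542.5 MPa = 5.425e+08 Pa.
Expressed in SI base units: W = 291.9 N, H = 5.425e+08 Pa, K = 3.788e-04.
Volume removed: V = K·W·L/H = 3.788e-04 · 291.9 · 169.8 / 5.425e+08 = 3.461e-08 m³.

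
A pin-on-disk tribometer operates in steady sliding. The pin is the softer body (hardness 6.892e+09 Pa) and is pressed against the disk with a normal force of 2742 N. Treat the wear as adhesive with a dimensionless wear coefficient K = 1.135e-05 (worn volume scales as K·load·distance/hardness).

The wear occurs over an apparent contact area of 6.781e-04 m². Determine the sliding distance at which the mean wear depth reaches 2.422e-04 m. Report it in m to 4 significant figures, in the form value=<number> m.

value=3.637e+04 m

The computation carries full float precision, and intermediates are displayed rounded — rounded once at the end, at four significant digits.
Restated in SI base units: W = 2742 N, H = 6.892e+09 Pa, K = 1.135e-05.
Wearable volume V_lim = h_lim·A = 2.422e-04 · 6.781e-04 = 1.642e-07 m³.
Life L = V_lim·H/(K·W) = 1.642e-07 · 6.892e+09 / (1.135e-05 · 2742) = 3.637e+04 m.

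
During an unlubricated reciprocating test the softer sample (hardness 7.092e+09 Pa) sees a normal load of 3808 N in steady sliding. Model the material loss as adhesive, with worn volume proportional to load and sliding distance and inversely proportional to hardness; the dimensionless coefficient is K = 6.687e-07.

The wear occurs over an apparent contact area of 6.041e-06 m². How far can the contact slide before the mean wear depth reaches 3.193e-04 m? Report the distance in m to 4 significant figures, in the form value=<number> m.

Intermediate values are printed rounded; every step holds exact precision — a lone final rounding, at 4 significant digits.
Restated in SI base units: W = 3808 N, H = 7.092e+09 Pa, K = 6.687e-07.
Volume at the limit: V_lim = h_lim·A = 3.193e-04 · 6.041e-06 = 1.929e-09 m³.
Inverting, life L = V_lim·H/(K·W) = 1.929e-09 · 7.092e+09 / (6.687e-07 · 3808) = 5372 m.

value=5372 m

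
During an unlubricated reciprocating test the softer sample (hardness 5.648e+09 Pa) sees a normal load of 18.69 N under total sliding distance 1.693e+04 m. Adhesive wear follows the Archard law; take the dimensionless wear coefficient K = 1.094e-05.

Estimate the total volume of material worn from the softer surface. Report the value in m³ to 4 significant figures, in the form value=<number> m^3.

Intermediates are shown rounded — each operation keeps full precision, and a lone final rounding to 4 significant figures.
Collected in SI base units: W = 18.69 N, H = 5.648e+09 Pa, K = 1.094e-05.
The Archard volume V = K·W·L/H = 1.094e-05 · 18.69 · 1.693e+04 / 5.648e+09 = 6.129e-10 m³.

value=6.129e-10 m^3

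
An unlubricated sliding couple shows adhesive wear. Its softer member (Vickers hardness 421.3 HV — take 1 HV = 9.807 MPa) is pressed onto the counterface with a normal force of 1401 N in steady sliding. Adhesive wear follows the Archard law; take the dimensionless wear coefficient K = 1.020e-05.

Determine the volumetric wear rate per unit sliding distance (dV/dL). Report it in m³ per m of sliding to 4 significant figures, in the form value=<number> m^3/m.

The intermediates appear rounded — all arithmetic maintains exact precision — one final rounding, at four significant figures.
Convert: Hardness H = 421.3 HV × 9.807 MPa/HV = 4132 MPa = 4.132e+09 Pa.
In SI base units: W = 1401 N, H = 4.132e+09 Pa, K = 1.020e-05.
Volumetric rate dV/dL = K·W/H — distance-free: 1.020e-05 · 1401 / 4.132e+09 = 3.459e-12 m³/m.

value=3.459e-12 m^3/m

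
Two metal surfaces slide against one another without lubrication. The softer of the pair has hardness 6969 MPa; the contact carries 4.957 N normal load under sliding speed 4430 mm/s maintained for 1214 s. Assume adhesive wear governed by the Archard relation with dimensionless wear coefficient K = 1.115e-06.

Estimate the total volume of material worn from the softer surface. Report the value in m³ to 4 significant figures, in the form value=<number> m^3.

Each operation runs at full precision, and the intermediates are displayed rounded — a lone final rounding: four significant figures.
Sliding speed v = 4430 mm/s = 4.430 m/s. Total distance L = v·t = 4.430 m/s × 1214 s = 5378 m.
Hardness H = 6969 MPa = 6.969e+09 Pa.
In SI base units: W = 4.957 N, H = 6.969e+09 Pa, K = 1.115e-06.
Archard volume V = K·W·L/H = 1.115e-06 · 4.957 · 5378 / 6.969e+09 = 4.265e-12 m³.

value=4.265e-12 m^3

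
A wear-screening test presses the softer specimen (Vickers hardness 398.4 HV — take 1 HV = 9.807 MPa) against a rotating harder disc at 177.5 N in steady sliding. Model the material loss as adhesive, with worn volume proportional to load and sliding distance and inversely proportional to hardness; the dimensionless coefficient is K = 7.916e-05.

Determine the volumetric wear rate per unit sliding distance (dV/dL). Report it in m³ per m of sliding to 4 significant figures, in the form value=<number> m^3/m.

value=3.596e-12 m^3/m

The computation maintains full float precision — intermediate values are printed rounded, and one final rounding, at four significant figures.
Convert: Hardness H = 398.4 HV × 9.807 MPa/HV = 3907 MPa = 3.907e+09 Pa.
In SI base units: W = 177.5 N, H = 3.907e+09 Pa, K = 7.916e-05.
Volumetric rate dV/dL = K·W/H — distance-free: 7.916e-05 · 177.5 / 3.907e+09 = 3.596e-12 m³/m.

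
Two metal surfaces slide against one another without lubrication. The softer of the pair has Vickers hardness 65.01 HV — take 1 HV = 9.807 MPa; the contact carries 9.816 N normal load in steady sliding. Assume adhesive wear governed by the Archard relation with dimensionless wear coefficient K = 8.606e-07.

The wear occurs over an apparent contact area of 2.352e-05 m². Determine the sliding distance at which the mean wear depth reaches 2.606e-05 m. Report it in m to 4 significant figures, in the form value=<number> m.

The intermediates appear rounded, and the computation maintains full float precision; a lone final rounding, at four significant figures.
Convert: Hardness H = 65.01 HV × 9.807 MPa/HV = 637.6 MPa = 6.376e+08 Pa.
In SI base units, W = 9.816 N, H = 6.376e+08 Pa, K = 8.606e-07.
Permissible volume V_lim = h_lim·A = 2.606e-05 · 2.352e-05 = 6.129e-10 m³.
So the life L = V_lim·H/(K·W) = 6.129e-10 · 6.376e+08 / (8.606e-07 · 9.816) = 4.626e+04 m.

value=4.626e+04 m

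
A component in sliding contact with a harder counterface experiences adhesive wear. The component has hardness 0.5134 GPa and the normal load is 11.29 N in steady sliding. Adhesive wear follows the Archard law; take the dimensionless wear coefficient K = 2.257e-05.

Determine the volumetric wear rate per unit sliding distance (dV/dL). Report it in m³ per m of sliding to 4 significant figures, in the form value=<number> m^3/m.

value=4.963e-13 m^3/m

Each operation keeps full precision — intermediates are shown rounded. Rounded just once, at four significant digits.
Convert: Hardness H = 0.5134 GPa = 5.134e+08 Pa.
In SI base units, W = 11.29 N, H = 5.134e+08 Pa, K = 2.257e-05.
Volumetric rate dV/dL = K·W/H, so: 2.257e-05 · 11.29 / 5.134e+08 = 4.963e-13 m³/m.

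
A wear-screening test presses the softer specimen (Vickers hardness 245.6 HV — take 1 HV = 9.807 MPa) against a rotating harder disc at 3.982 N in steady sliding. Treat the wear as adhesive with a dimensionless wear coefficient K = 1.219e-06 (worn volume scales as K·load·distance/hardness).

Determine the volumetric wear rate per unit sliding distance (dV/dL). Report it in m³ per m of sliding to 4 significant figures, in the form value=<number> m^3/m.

The intermediates are shown rounded, and all working math keeps full float precision, and a lone final rounding: four significant figures.
Hardness H = 245.6 HV × 9.807 MPa/HV = 2409 MPa = 2.409e+09 Pa.
Working in SI base units: W = 3.982 N, H = 2.409e+09 Pa, K = 1.219e-06.
Volumetric rate dV/dL = K·W/H, so: 1.219e-06 · 3.982 / 2.409e+09 = 2.015e-15 m³/m.

value=2.015e-15 m^3/m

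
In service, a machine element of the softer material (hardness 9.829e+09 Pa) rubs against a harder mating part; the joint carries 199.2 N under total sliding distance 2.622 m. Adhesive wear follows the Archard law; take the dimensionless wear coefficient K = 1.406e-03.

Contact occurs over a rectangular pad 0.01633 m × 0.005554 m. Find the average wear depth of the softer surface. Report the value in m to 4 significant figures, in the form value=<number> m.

Each operation keeps full float precision — intermediates are displayed rounded — rounded just once, at 4 significant figures.
Convert: Contact area A = 0.01633 m × 0.005554 m = 9.070e-05 m².
In SI base units, W = 199.2 N, H = 9.829e+09 Pa, K = 1.406e-03.
Wear volume V = K·W·L/H = 1.406e-03 · 199.2 · 2.622 / 9.829e+09 = 7.471e-11 m³.
Mean wear depth h = V/A = 7.471e-11 / 9.070e-05 = 8.238e-07 m.

value=8.238e-07 m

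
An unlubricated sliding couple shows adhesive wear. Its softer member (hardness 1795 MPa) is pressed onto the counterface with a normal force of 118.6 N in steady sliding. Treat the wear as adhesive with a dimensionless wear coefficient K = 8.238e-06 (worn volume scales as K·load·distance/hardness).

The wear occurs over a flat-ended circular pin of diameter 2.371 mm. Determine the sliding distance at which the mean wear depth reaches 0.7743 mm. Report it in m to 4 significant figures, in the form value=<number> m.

value=6281 m

Displayed values are rounded — each operation keeps full precision, and one last rounding: four significant digits.
Hardness H = 1795 MPa = 1.795e+09 Pa.
Pin diameter d = 2.371 mm = 0.002371 m. Contact area A = π·d²/4 = π·(0.002371 m)²/4 = 4.415e-06 m².
Depth limit h_lim = 0.7743 mm = 7.743e-04 m.
As SI base values: W = 118.6 N, H = 1.795e+09 Pa, K = 8.238e-06.
At the depth limit, V_lim = h_lim·A = 7.743e-04 · 4.415e-06 = 3.419e-09 m³.
Thus life L = V_lim·H/(K·W) = 3.419e-09 · 1.795e+09 / (8.238e-06 · 118.6) = 6281 m.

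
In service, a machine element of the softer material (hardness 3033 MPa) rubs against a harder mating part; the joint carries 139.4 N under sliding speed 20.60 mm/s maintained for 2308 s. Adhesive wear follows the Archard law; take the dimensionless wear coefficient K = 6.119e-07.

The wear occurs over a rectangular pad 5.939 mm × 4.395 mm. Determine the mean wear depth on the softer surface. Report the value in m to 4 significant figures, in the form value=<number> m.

Every step holds exact precision, and intermediate values appear rounded. Rounded just once: 4 significant figures.
Convert: Sliding speed v = 20.60 mm/s = 0.02060 m/s. Distance covered L = v·t = 0.02060 m/s × 2308 s = 47.54 m.
Convert: Hardness H = 3033 MPa = 3.033e+09 Pa.
Convert: Pad sides 5.939 mm × 4.395 mm = 0.005939 m × 0.004395 m. Contact area A = 0.005939 m × 0.004395 m = 2.610e-05 m².
Expressed in SI base units: W = 139.4 N, H = 3.033e+09 Pa, K = 6.119e-07.
By Archard's law, V = K·W·L/H = 6.119e-07 · 139.4 · 47.54 / 3.033e+09 = 1.337e-12 m³.
Mean depth h = V/A = 1.337e-12 / 2.610e-05 = 5.123e-08 m.

value=5.123e-08 m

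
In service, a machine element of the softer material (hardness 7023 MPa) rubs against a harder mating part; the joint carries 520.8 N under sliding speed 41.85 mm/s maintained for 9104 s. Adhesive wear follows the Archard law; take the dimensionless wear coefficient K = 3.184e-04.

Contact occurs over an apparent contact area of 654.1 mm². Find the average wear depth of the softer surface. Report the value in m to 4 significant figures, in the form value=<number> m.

value=1.375e-05 m

The intermediates appear rounded, and each operation maintains full precision, and a single final rounding, at four significant digits.
Convert: Sliding speed v = 41.85 mm/s = 0.04185 m/s. The distance L = v·t = 0.04185 m/s × 9104 s = 381.0 m.
Convert: Hardness H = 7023 MPa = 7.023e+09 Pa.
Convert: Contact area A = 654.1 mm² = 6.541e-04 m².
Working in SI base units: W = 520.8 N, H = 7.023e+09 Pa, K = 3.184e-04.
Archard relation: V = K·W·L/H = 3.184e-04 · 520.8 · 381.0 / 7.023e+09 = 8.996e-09 m³.
Depth of wear h = V/A = 8.996e-09 / 6.541e-04 = 1.375e-05 m.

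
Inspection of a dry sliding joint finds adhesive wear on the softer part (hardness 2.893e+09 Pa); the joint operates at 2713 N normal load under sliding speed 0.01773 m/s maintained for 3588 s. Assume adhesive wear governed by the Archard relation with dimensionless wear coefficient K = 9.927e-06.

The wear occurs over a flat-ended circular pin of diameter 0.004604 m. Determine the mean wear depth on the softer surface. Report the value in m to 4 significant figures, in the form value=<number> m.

Intermediate values are displayed rounded; all working math runs at full float precision — a single final rounding to four significant digits.
Total distance L = v·t = 0.01773 m/s × 3588 s = 63.62 m.
Contact area A = π·d²/4 = π·(0.004604 m)²/4 = 1.665e-05 m².
Restated in SI base units: W = 2713 N, H = 2.893e+09 Pa, K = 9.927e-06.
Archard volume V = K·W·L/H = 9.927e-06 · 2713 · 63.62 / 2.893e+09 = 5.922e-10 m³.
Depth h = V/A = 5.922e-10 / 1.665e-05 = 3.557e-05 m.

value=3.557e-05 m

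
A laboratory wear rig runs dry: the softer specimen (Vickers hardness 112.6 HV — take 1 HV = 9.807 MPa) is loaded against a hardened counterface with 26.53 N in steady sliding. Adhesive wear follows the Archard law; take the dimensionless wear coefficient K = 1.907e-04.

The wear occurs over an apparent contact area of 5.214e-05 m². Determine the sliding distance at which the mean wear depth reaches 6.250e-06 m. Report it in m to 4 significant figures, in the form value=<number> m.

value=71.13 m

Intermediate values are shown rounded, and all arithmetic maintains exact precision. Rounded just once, at four significant figures.
Hardness H = 112.6 HV × 9.807 MPa/HV = 1104 MPa = 1.104e+09 Pa.
Collected in SI base units: W = 26.53 N, H = 1.104e+09 Pa, K = 1.907e-04.
Allowed volume V_lim = h_lim·A = 6.250e-06 · 5.214e-05 = 3.259e-10 m³.
Life L = V_lim·H/(K·W) = 3.259e-10 · 1.104e+09 / (1.907e-04 · 26.53) = 71.13 m.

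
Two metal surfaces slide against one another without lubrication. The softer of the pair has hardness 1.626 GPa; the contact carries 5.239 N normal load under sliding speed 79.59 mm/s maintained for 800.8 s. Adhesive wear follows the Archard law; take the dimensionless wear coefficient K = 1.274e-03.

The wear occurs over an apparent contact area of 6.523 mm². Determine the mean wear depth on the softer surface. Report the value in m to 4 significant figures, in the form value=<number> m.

All arithmetic maintains full float precision, and intermediate values are shown rounded; one last rounding: four significant figures.
Convert: Sliding speed v = 79.59 mm/s = 0.07959 m/s. Distance covered L = v·t = 0.07959 m/s × 800.8 s = 63.74 m.
Convert: Hardness H = 1.626 GPa = 1.626e+09 Pa.
Convert: Contact area A = 6.523 mm² = 6.523e-06 m².
Restated in SI base units: W = 5.239 N, H = 1.626e+09 Pa, K = 1.274e-03.
Worn volume V = K·W·L/H = 1.274e-03 · 5.239 · 63.74 / 1.626e+09 = 2.616e-10 m³.
Average depth h = V/A = 2.616e-10 / 6.523e-06 = 4.011e-05 m.

value=4.011e-05 m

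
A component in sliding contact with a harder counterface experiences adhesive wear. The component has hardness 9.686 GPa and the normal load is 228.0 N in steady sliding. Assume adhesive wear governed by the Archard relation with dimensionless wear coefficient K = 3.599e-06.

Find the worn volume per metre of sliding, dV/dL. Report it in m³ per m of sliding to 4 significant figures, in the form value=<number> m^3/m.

Intermediates are displayed rounded. All working math holds full precision, and a lone final rounding to 4 significant figures.
Hardness H = 9.686 GPa = 9.686e+09 Pa.
Collected in SI base units: W = 228.0 N, H = 9.686e+09 Pa, K = 3.599e-06.
The wear rate dV/dL = K·W/H, per unit distance: 3.599e-06 · 228.0 / 9.686e+09 = 8.472e-14 m³/m.

value=8.472e-14 m^3/m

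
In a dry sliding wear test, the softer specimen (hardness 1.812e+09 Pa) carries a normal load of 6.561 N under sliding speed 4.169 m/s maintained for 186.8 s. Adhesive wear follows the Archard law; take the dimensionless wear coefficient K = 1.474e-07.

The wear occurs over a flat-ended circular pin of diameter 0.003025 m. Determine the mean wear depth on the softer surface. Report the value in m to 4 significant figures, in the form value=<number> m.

All working math maintains full float precision — intermediate values are displayed rounded — a lone final rounding, at four significant figures.
Convert: Sliding distance L = v·t = 4.169 m/s × 186.8 s = 778.8 m.
Convert: Contact area A = π·d²/4 = π·(0.003025 m)²/4 = 7.187e-06 m².
Restated in SI base units: W = 6.561 N, H = 1.812e+09 Pa, K = 1.474e-07.
By Archard's law, V = K·W·L/H = 1.474e-07 · 6.561 · 778.8 / 1.812e+09 = 4.156e-13 m³.
Depth h = V/A = 4.156e-13 / 7.187e-06 = 5.783e-08 m.

value=5.783e-08 m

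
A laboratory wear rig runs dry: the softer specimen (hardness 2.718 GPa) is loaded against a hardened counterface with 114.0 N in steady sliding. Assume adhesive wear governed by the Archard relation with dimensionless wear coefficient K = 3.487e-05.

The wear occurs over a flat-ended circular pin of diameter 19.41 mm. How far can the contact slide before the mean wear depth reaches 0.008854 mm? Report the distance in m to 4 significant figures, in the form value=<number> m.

Every step keeps full float precision. Quoted intermediates are rounded; a single final rounding: 4 significant figures.
Hardness H = 2.718 GPa = 2.718e+09 Pa.
Pin diameter d = 19.41 mm = 0.01941 m. Contact area A = π·d²/4 = π·(0.01941 m)²/4 = 2.959e-04 m².
Depth limit h_lim = 0.008854 mm = 8.854e-06 m.
As SI base values: W = 114.0 N, H = 2.718e+09 Pa, K = 3.487e-05.
Wearable volume V_lim = h_lim·A = 8.854e-06 · 2.959e-04 = 2.620e-09 m³.
Inverting, life L = V_lim·H/(K·W) = 2.620e-09 · 2.718e+09 / (3.487e-05 · 114.0) = 1791 m.

value=1791 m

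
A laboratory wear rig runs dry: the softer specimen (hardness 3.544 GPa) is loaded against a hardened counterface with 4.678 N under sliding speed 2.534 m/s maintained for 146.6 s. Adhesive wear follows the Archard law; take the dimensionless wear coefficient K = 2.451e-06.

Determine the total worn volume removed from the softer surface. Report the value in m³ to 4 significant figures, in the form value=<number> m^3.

Every step holds full precision. Intermediates appear rounded; rounded just once: four significant digits.
Convert: The distance L = v·t = 2.534 m/s × 146.6 s = 371.5 m.
Convert: Hardness H = 3.544 GPa = 3.544e+09 Pa.
In SI base units, W = 4.678 N, H = 3.544e+09 Pa, K = 2.451e-06.
Archard relation: V = K·W·L/H = 2.451e-06 · 4.678 · 371.5 / 3.544e+09 = 1.202e-12 m³.

value=1.202e-12 m^3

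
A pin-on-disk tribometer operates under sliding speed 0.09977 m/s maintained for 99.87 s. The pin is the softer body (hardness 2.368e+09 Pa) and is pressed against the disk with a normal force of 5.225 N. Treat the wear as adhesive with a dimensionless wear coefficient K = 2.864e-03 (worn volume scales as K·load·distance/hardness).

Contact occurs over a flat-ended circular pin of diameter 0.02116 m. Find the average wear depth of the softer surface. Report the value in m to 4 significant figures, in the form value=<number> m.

value=1.791e-07 m

Every step holds full precision; intermediates are shown rounded — a single final rounding to 4 significant figures.
Convert: The distance L = v·t = 0.09977 m/s × 99.87 s = 9.964 m.
Convert: Contact area A = π·d²/4 = π·(0.02116 m)²/4 = 3.517e-04 m².
In SI base units: W = 5.225 N, H = 2.368e+09 Pa, K = 2.864e-03.
The Archard volume V = K·W·L/H = 2.864e-03 · 5.225 · 9.964 / 2.368e+09 = 6.297e-11 m³.
Mean depth h = V/A = 6.297e-11 / 3.517e-04 = 1.791e-07 m.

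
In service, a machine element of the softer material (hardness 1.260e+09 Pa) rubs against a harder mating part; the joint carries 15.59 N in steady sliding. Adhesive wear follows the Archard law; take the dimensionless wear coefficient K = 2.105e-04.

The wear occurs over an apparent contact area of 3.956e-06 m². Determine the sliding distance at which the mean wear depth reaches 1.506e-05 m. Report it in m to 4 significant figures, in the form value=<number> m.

value=22.87 m

Intermediate values appear rounded; the algebra carries full precision. Rounded just once to four significant digits.
As SI base values: W = 15.59 N, H = 1.260e+09 Pa, K = 2.105e-04.
At the depth limit, V_lim = h_lim·A = 1.506e-05 · 3.956e-06 = 5.958e-11 m³.
Thus life L = V_lim·H/(K·W) = 5.958e-11 · 1.260e+09 / (2.105e-04 · 15.59) = 22.87 m.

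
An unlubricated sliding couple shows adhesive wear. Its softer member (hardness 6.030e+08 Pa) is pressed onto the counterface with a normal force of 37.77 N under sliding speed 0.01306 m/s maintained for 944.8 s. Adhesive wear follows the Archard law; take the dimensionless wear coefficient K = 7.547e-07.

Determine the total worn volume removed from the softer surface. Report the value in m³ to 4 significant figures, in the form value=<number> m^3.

value=5.833e-13 m^3

Shown intermediates are rounded; all working math runs at exact precision — a single final rounding, at four significant digits.
Convert: Distance L = v·t = 0.01306 m/s × 944.8 s = 12.34 m.
Expressed in SI base units: W = 37.77 N, H = 6.030e+08 Pa, K = 7.547e-07.
Worn volume V = K·W·L/H = 7.547e-07 · 37.77 · 12.34 / 6.030e+08 = 5.833e-13 m³.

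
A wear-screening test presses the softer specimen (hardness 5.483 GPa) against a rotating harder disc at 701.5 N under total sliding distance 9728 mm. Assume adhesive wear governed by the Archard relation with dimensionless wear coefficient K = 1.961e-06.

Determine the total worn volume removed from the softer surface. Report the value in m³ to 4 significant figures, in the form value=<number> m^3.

value=2.441e-12 m^3

Intermediate values appear rounded; all working math carries exact precision, and rounded once at the end, at four significant figures.
Distance covered L = 9728 mm = 9.728 m.
Hardness H = 5.483 GPa = 5.483e+09 Pa.
Restated in SI base units: W = 701.5 N, H = 5.483e+09 Pa, K = 1.961e-06.
Apply Archard: V = K·W·L/H = 1.961e-06 · 701.5 · 9.728 / 5.483e+09 = 2.441e-12 m³.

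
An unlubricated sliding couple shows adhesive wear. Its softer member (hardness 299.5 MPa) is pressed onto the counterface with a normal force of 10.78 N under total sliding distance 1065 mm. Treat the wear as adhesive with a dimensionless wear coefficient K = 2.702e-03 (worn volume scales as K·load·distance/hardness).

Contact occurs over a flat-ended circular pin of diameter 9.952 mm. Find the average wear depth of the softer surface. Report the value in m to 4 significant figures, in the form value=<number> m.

value=1.332e-06 m

The intermediates are displayed rounded, and all arithmetic holds exact precision, and rounded once at the end, at 4 significant digits.
Total distance L = 1065 mm = 1.065 m.
Hardness H = 299.5 MPa = 2.995e+08 Pa.
Pin diameter d = 9.952 mm = 0.009952 m. Contact area A = π·d²/4 = π·(0.009952 m)²/4 = 7.779e-05 m².
Working in SI base units: W = 10.78 N, H = 2.995e+08 Pa, K = 2.702e-03.
Wear volume V = K·W·L/H = 2.702e-03 · 10.78 · 1.065 / 2.995e+08 = 1.036e-10 m³.
Average depth h = V/A = 1.036e-10 / 7.779e-05 = 1.332e-06 m.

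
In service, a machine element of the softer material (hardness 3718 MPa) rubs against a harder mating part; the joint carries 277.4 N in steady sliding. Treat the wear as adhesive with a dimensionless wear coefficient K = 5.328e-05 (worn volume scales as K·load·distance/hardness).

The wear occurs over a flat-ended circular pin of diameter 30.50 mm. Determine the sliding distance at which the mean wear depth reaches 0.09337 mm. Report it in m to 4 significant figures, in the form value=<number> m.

value=1.716e+04 m

The intermediates are shown rounded — the algebra holds full float precision, and rounded just once, at 4 significant figures.
Convert: Hardness H = 3718 MPa = 3.718e+09 Pa.
Convert: Pin diameter d = 30.50 mm = 0.03050 m. Contact area A = π·d²/4 = π·(0.03050 m)²/4 = 7.306e-04 m².
Convert: Depth limit h_lim = 0.09337 mm = 9.337e-05 m.
In SI base units: W = 277.4 N, H = 3.718e+09 Pa, K = 5.328e-05.
Allowed volume V_lim = h_lim·A = 9.337e-05 · 7.306e-04 = 6.822e-08 m³.
Inverting, life L = V_lim·H/(K·W) = 6.822e-08 · 3.718e+09 / (5.328e-05 · 277.4) = 1.716e+04 m.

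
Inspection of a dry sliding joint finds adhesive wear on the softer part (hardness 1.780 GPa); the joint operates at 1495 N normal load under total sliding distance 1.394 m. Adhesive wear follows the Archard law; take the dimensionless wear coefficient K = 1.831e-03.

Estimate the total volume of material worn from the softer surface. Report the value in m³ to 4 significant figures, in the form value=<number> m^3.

value=2.144e-09 m^3

The algebra keeps exact precision, and the intermediates are printed rounded, and a lone final rounding, at 4 significant figures.
Hardness H = 1.780 GPa = 1.780e+09 Pa.
Expressed in SI base units: W = 1495 N, H = 1.780e+09 Pa, K = 1.831e-03.
Volume removed: V = K·W·L/H = 1.831e-03 · 1495 · 1.394 / 1.780e+09 = 2.144e-09 m³.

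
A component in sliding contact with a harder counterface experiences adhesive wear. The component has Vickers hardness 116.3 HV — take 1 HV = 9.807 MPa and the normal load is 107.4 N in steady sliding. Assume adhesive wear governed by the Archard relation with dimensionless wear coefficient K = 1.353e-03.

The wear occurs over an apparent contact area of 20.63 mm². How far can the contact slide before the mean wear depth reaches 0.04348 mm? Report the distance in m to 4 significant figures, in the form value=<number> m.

Intermediate values appear rounded; the computation runs at full precision; rounded once at the end, at 4 significant figures.
Convert: Hardness H = 116.3 HV × 9.807 MPa/HV = 1141 MPa = 1.141e+09 Pa.
Convert: Contact area A = 20.63 mm² = 2.063e-05 m².
Convert: Depth limit h_lim = 0.04348 mm = 4.348e-05 m.
In SI base units, W = 107.4 N, H = 1.141e+09 Pa, K = 1.353e-03.
Volume at the limit: V_lim = h_lim·A = 4.348e-05 · 2.063e-05 = 8.970e-10 m³.
Life L = V_lim·H/(K·W) = 8.970e-10 · 1.141e+09 / (1.353e-03 · 107.4) = 7.040 m.

value=7.040 m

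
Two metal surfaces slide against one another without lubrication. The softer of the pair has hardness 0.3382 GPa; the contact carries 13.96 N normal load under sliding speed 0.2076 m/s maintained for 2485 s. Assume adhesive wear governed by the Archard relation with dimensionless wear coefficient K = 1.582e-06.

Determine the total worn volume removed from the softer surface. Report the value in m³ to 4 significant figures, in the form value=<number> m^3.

value=3.369e-11 m^3

Every step runs at full precision. Displayed values are rounded — a lone final rounding to four significant figures.
Sliding distance L = v·t = 0.2076 m/s × 2485 s = 515.9 m.
Hardness H = 0.3382 GPa = 3.382e+08 Pa.
In SI base units: W = 13.96 N, H = 3.382e+08 Pa, K = 1.582e-06.
The Archard volume V = K·W·L/H = 1.582e-06 · 13.96 · 515.9 / 3.382e+08 = 3.369e-11 m³.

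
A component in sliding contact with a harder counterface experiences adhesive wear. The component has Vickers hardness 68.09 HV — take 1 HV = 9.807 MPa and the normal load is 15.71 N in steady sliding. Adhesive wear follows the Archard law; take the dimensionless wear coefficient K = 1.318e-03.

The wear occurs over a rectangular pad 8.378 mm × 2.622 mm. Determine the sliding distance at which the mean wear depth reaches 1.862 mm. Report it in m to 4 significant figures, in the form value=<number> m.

Each operation holds exact precision, and the intermediates are displayed rounded, and rounded once at the end: 4 significant figures.
Convert: Hardness H = 68.09 HV × 9.807 MPa/HV = 667.8 MPa = 6.678e+08 Pa.
Convert: Pad sides 8.378 mm × 2.622 mm = 0.008378 m × 0.002622 m. Contact area A = 0.008378 m × 0.002622 m = 2.197e-05 m².
Convert: Depth limit h_lim = 1.862 mm = 0.001862 m.
In SI base units: W = 15.71 N, H = 6.678e+08 Pa, K = 1.318e-03.
Volume at the limit: V_lim = h_lim·A = 0.001862 · 2.197e-05 = 4.090e-08 m³.
Inverting, life L = V_lim·H/(K·W) = 4.090e-08 · 6.678e+08 / (1.318e-03 · 15.71) = 1319 m.

value=1319 m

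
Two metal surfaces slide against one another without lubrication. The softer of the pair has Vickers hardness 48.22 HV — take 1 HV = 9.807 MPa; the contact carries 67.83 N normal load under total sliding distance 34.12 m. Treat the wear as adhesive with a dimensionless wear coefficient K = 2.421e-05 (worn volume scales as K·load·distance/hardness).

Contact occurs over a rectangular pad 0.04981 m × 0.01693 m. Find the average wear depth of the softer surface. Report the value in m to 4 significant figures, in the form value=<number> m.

The computation keeps full precision; intermediate values are printed rounded, and rounded just once to four significant digits.
Convert: Hardness H = 48.22 HV × 9.807 MPa/HV = 472.9 MPa = 4.729e+08 Pa.
Convert: Contact area A = 0.04981 m × 0.01693 m = 8.433e-04 m².
In SI base units: W = 67.83 N, H = 4.729e+08 Pa, K = 2.421e-05.
Apply Archard: V = K·W·L/H = 2.421e-05 · 67.83 · 34.12 / 4.729e+08 = 1.185e-10 m³.
Wear depth h = V/A = 1.185e-10 / 8.433e-04 = 1.405e-07 m.

value=1.405e-07 m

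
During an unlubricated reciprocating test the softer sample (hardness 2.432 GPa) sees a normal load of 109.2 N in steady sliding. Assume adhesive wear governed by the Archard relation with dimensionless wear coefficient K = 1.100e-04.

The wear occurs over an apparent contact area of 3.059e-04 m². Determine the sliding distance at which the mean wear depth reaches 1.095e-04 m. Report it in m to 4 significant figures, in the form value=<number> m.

The algebra keeps full precision, and intermediates are displayed rounded — a lone final rounding to four significant digits.
Convert: Hardness H = 2.432 GPa = 2.432e+09 Pa.
SI base units throughout: W = 109.2 N, H = 2.432e+09 Pa, K = 1.100e-04.
Permissible volume V_lim = h_lim·A = 1.095e-04 · 3.059e-04 = 3.350e-08 m³.
Life L = V_lim·H/(K·W) = 3.350e-08 · 2.432e+09 / (1.100e-04 · 109.2) = 6782 m.

value=6782 m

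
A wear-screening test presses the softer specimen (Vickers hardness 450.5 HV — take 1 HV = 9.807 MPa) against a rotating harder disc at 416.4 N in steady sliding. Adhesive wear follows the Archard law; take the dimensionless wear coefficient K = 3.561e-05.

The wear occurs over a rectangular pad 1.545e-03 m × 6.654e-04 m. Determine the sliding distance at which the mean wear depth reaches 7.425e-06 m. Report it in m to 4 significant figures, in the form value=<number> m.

value=2.274 m

All working math maintains full float precision — the intermediates are shown rounded — one final rounding, at four significant figures.
Convert: Hardness H = 450.5 HV × 9.807 MPa/HV = 4418 MPa = 4.418e+09 Pa.
Convert: Contact area A = 1.545e-03 m × 6.654e-04 m = 1.028e-06 m².
Working in SI base units: W = 416.4 N, H = 4.418e+09 Pa, K = 3.561e-05.
At the depth limit, V_lim = h_lim·A = 7.425e-06 · 1.028e-06 = 7.633e-12 m³.
Thus life L = V_lim·H/(K·W) = 7.633e-12 · 4.418e+09 / (3.561e-05 · 416.4) = 2.274 m.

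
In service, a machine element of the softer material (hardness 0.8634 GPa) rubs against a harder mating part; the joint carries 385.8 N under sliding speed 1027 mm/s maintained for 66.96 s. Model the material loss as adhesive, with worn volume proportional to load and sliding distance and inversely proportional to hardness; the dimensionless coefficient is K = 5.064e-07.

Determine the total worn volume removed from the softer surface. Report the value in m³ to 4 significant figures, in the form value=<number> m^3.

value=1.556e-11 m^3

Intermediate values are displayed rounded. All arithmetic runs at full precision. Rounded just once: four significant digits.
Sliding speed v = 1027 mm/s = 1.027 m/s. Total distance L = v·t = 1.027 m/s × 66.96 s = 68.77 m.
Hardness H = 0.8634 GPa = 8.634e+08 Pa.
Restated in SI base units: W = 385.8 N, H = 8.634e+08 Pa, K = 5.064e-07.
Volume removed: V = K·W·L/H = 5.064e-07 · 385.8 · 68.77 / 8.634e+08 = 1.556e-11 m³.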